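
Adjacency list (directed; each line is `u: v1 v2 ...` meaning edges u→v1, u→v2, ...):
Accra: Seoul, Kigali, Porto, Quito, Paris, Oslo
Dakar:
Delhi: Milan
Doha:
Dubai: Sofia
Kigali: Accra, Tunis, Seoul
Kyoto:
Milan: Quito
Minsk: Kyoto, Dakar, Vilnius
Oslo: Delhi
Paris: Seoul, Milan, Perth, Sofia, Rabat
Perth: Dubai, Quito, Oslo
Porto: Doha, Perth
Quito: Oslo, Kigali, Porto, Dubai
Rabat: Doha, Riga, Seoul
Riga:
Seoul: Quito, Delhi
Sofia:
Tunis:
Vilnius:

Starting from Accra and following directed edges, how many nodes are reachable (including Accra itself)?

16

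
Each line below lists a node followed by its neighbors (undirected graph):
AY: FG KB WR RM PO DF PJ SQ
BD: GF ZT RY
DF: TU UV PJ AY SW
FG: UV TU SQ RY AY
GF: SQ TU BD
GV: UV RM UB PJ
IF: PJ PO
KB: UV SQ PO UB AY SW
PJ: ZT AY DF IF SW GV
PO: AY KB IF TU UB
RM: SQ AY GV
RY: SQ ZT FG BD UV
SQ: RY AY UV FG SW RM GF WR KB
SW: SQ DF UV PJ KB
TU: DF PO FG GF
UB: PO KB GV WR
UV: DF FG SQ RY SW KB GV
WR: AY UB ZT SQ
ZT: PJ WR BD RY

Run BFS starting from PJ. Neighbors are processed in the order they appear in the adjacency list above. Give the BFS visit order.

Visit PJ; enqueue ZT, AY, DF, IF, SW, GV → queue [ZT, AY, DF, IF, SW, GV]
Visit ZT; enqueue WR, BD, RY → queue [AY, DF, IF, SW, GV, WR, BD, RY]
Visit AY; enqueue FG, KB, RM, PO, SQ → queue [DF, IF, SW, GV, WR, BD, RY, FG, KB, RM, PO, SQ]
Visit DF; enqueue TU, UV → queue [IF, SW, GV, WR, BD, RY, FG, KB, RM, PO, SQ, TU, UV]
Visit IF → queue [SW, GV, WR, BD, RY, FG, KB, RM, PO, SQ, TU, UV]
Visit SW → queue [GV, WR, BD, RY, FG, KB, RM, PO, SQ, TU, UV]
Visit GV; enqueue UB → queue [WR, BD, RY, FG, KB, RM, PO, SQ, TU, UV, UB]
Visit WR → queue [BD, RY, FG, KB, RM, PO, SQ, TU, UV, UB]
Visit BD; enqueue GF → queue [RY, FG, KB, RM, PO, SQ, TU, UV, UB, GF]
Visit RY → queue [FG, KB, RM, PO, SQ, TU, UV, UB, GF]
Visit FG → queue [KB, RM, PO, SQ, TU, UV, UB, GF]
Visit KB → queue [RM, PO, SQ, TU, UV, UB, GF]
Visit RM → queue [PO, SQ, TU, UV, UB, GF]
Visit PO → queue [SQ, TU, UV, UB, GF]
Visit SQ → queue [TU, UV, UB, GF]
Visit TU → queue [UV, UB, GF]
Visit UV → queue [UB, GF]
Visit UB → queue [GF]
Visit GF → queue []

PJ ZT AY DF IF SW GV WR BD RY FG KB RM PO SQ TU UV UB GF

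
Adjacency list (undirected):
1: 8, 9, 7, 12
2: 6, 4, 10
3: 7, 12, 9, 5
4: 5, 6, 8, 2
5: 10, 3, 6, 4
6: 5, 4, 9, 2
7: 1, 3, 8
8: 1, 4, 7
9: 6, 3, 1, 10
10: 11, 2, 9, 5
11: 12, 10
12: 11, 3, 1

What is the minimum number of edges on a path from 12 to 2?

3

Level 0: 12
Level 1: 1, 3, 11
Level 2: 5, 7, 8, 9, 10
Level 3: 2, 4, 6
2 first appears at level 3.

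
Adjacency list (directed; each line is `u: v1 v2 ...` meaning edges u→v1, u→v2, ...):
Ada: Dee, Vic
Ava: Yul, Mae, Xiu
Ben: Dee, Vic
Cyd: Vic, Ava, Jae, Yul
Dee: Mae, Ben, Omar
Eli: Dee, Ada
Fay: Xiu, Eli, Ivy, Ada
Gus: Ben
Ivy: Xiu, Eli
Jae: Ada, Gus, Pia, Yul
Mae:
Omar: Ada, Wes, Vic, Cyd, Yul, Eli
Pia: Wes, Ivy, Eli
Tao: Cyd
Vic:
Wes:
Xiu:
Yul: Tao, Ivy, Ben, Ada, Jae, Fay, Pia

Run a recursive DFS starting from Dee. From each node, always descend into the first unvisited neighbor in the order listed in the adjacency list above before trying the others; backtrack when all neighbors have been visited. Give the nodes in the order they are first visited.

Visit Dee
Dee → Mae
Dee → Ben
Ben → Vic
Dee → Omar
Omar → Ada
Omar → Wes
Omar → Cyd
Cyd → Ava
Ava → Yul
Yul → Tao
Yul → Ivy
Ivy → Xiu
Ivy → Eli
Yul → Jae
Jae → Gus
Jae → Pia
Yul → Fay

Dee -> Mae -> Ben -> Vic -> Omar -> Ada -> Wes -> Cyd -> Ava -> Yul -> Tao -> Ivy -> Xiu -> Eli -> Jae -> Gus -> Pia -> Fay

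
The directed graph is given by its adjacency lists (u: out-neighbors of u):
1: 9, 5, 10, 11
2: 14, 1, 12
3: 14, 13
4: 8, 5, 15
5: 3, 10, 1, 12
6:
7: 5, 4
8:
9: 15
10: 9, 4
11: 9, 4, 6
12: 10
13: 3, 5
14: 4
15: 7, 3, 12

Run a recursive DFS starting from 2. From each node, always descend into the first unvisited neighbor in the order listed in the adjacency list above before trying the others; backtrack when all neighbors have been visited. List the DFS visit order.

2, 14, 4, 8, 5, 3, 13, 10, 9, 15, 7, 12, 1, 11, 6

Visit 2
2 → 14
14 → 4
4 → 8
4 → 5
5 → 3
3 → 13
5 → 10
10 → 9
9 → 15
15 → 7
15 → 12
5 → 1
1 → 11
11 → 6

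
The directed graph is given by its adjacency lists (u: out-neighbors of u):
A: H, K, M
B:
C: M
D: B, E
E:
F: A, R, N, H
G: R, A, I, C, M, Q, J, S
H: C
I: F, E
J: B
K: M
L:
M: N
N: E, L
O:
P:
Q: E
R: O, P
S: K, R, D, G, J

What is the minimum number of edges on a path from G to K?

Level 0: G
Level 1: A, C, I, J, M, Q, R, S
Level 2: B, D, E, F, H, K, N, O, P
Level 3: L
K first appears at level 2.

2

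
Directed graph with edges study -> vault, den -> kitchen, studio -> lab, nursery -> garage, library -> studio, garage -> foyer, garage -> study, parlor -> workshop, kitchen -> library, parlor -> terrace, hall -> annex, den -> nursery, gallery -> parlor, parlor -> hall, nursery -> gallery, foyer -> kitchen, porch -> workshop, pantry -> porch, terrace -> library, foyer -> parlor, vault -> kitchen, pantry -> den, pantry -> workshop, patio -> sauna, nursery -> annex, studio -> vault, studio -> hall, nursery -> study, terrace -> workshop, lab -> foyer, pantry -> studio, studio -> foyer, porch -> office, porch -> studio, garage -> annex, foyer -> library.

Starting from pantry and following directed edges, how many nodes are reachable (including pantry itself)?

19

BFS from pantry visits: pantry, workshop, studio, porch, den, vault, lab, hall, foyer, office, nursery, kitchen, annex, parlor, library, study, garage, gallery, terrace
Reachable nodes: 19 of 21 total.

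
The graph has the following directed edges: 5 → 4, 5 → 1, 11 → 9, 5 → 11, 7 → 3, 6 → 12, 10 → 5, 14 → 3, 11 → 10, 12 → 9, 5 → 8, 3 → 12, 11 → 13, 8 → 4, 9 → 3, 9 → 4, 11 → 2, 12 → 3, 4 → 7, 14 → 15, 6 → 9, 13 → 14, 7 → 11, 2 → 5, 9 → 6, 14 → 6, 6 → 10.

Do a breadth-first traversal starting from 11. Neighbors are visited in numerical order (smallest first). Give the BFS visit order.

11, 2, 9, 10, 13, 5, 3, 4, 6, 14, 1, 8, 12, 7, 15

Visit 11; enqueue 2, 9, 10, 13 → queue [2, 9, 10, 13]
Visit 2; enqueue 5 → queue [9, 10, 13, 5]
Visit 9; enqueue 3, 4, 6 → queue [10, 13, 5, 3, 4, 6]
Visit 10 → queue [13, 5, 3, 4, 6]
Visit 13; enqueue 14 → queue [5, 3, 4, 6, 14]
Visit 5; enqueue 1, 8 → queue [3, 4, 6, 14, 1, 8]
Visit 3; enqueue 12 → queue [4, 6, 14, 1, 8, 12]
Visit 4; enqueue 7 → queue [6, 14, 1, 8, 12, 7]
Visit 6 → queue [14, 1, 8, 12, 7]
Visit 14; enqueue 15 → queue [1, 8, 12, 7, 15]
Visit 1 → queue [8, 12, 7, 15]
Visit 8 → queue [12, 7, 15]
Visit 12 → queue [7, 15]
Visit 7 → queue [15]
Visit 15 → queue []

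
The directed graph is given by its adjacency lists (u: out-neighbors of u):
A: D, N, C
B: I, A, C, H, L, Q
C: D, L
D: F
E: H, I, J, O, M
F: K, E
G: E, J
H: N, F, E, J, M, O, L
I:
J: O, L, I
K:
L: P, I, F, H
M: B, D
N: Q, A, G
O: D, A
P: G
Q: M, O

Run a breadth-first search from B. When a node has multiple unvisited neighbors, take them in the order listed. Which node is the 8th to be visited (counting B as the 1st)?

Visit B; enqueue I, A, C, H, L, Q → queue [I, A, C, H, L, Q]
Visit I → queue [A, C, H, L, Q]
Visit A; enqueue D, N → queue [C, H, L, Q, D, N]
Visit C → queue [H, L, Q, D, N]
Visit H; enqueue F, E, J, M, O → queue [L, Q, D, N, F, E, J, M, O]
Visit L; enqueue P → queue [Q, D, N, F, E, J, M, O, P]
Visit Q → queue [D, N, F, E, J, M, O, P]
Visit D → queue [N, F, E, J, M, O, P]
Visit N; enqueue G → queue [F, E, J, M, O, P, G]
Visit F; enqueue K → queue [E, J, M, O, P, G, K]
Visit E → queue [J, M, O, P, G, K]
Visit J → queue [M, O, P, G, K]
Visit M → queue [O, P, G, K]
Visit O → queue [P, G, K]
Visit P → queue [G, K]
Visit G → queue [K]
Visit K → queue []

Visit order: B, I, A, C, H, L, Q, D, N, F, E, J, M, O, P, G, K

D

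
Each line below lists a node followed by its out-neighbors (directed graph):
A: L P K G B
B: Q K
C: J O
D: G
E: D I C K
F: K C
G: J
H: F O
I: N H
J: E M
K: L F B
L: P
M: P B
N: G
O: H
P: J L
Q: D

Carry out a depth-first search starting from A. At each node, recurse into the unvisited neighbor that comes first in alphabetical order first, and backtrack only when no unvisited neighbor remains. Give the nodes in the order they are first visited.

A, B, K, F, C, J, E, D, G, I, H, O, N, M, P, L, Q

Visit A
A → B
B → K
K → F
F → C
C → J
J → E
E → D
D → G
E → I
I → H
H → O
I → N
J → M
M → P
P → L
B → Q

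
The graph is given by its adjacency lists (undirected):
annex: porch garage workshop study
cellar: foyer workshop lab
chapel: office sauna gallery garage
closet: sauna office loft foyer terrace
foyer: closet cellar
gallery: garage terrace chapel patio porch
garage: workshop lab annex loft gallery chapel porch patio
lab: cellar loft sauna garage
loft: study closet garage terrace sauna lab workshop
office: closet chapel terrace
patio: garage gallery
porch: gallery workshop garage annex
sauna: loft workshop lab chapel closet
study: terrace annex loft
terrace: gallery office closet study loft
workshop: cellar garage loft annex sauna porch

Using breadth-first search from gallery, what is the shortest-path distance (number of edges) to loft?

2

Level 0: gallery
Level 1: chapel, garage, patio, porch, terrace
Level 2: annex, closet, lab, loft, office, sauna, study, workshop
Level 3: cellar, foyer
loft first appears at level 2.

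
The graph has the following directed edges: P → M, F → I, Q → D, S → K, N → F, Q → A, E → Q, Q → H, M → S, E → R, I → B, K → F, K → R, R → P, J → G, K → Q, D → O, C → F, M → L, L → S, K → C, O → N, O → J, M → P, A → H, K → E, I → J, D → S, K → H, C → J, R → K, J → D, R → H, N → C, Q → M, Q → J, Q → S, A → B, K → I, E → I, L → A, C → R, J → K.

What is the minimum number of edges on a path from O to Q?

Level 0: O
Level 1: J, N
Level 2: C, D, F, G, K
Level 3: E, H, I, Q, R, S
Level 4: A, B, M, P
Level 5: L
Q first appears at level 3.

3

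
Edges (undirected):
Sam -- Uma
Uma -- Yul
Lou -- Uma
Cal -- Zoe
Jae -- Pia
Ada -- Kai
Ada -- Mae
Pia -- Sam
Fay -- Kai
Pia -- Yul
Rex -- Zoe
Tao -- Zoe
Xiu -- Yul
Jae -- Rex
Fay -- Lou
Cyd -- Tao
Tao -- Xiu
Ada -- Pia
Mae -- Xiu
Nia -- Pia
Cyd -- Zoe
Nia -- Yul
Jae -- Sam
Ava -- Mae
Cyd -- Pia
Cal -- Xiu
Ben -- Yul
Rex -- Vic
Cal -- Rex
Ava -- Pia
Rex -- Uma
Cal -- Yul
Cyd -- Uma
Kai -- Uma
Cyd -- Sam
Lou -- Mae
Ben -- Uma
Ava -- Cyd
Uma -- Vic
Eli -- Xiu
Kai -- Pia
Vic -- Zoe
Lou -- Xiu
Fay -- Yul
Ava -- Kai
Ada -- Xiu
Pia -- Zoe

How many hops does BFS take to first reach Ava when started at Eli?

Level 0: Eli
Level 1: Xiu
Level 2: Ada, Cal, Lou, Mae, Tao, Yul
Level 3: Ava, Ben, Cyd, Fay, Kai, Nia, Pia, Rex, Uma, Zoe
Level 4: Jae, Sam, Vic
Ava first appears at level 3.

3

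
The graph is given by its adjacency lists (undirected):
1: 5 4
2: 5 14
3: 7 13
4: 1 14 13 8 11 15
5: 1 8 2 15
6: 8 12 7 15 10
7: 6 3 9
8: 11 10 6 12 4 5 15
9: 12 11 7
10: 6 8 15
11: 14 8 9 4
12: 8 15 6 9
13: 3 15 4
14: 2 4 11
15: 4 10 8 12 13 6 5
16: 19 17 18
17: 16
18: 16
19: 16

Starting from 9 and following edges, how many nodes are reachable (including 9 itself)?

BFS from 9 visits: 9, 12, 11, 7, 8, 15, 6, 14, 4, 3, 10, 5, 13, 2, 1
Reachable nodes: 15 of 19 total.

15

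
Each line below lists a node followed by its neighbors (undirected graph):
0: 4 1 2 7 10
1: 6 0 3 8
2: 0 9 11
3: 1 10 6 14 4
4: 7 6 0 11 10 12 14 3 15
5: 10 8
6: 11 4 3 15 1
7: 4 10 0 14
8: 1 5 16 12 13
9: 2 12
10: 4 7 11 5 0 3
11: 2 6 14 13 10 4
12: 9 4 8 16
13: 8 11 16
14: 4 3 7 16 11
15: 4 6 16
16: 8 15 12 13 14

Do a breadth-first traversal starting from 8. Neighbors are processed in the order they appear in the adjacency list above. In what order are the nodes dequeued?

Visit 8; enqueue 1, 5, 16, 12, 13 → queue [1, 5, 16, 12, 13]
Visit 1; enqueue 6, 0, 3 → queue [5, 16, 12, 13, 6, 0, 3]
Visit 5; enqueue 10 → queue [16, 12, 13, 6, 0, 3, 10]
Visit 16; enqueue 15, 14 → queue [12, 13, 6, 0, 3, 10, 15, 14]
Visit 12; enqueue 9, 4 → queue [13, 6, 0, 3, 10, 15, 14, 9, 4]
Visit 13; enqueue 11 → queue [6, 0, 3, 10, 15, 14, 9, 4, 11]
Visit 6 → queue [0, 3, 10, 15, 14, 9, 4, 11]
Visit 0; enqueue 2, 7 → queue [3, 10, 15, 14, 9, 4, 11, 2, 7]
Visit 3 → queue [10, 15, 14, 9, 4, 11, 2, 7]
Visit 10 → queue [15, 14, 9, 4, 11, 2, 7]
Visit 15 → queue [14, 9, 4, 11, 2, 7]
Visit 14 → queue [9, 4, 11, 2, 7]
Visit 9 → queue [4, 11, 2, 7]
Visit 4 → queue [11, 2, 7]
Visit 11 → queue [2, 7]
Visit 2 → queue [7]
Visit 7 → queue []

8 1 5 16 12 13 6 0 3 10 15 14 9 4 11 2 7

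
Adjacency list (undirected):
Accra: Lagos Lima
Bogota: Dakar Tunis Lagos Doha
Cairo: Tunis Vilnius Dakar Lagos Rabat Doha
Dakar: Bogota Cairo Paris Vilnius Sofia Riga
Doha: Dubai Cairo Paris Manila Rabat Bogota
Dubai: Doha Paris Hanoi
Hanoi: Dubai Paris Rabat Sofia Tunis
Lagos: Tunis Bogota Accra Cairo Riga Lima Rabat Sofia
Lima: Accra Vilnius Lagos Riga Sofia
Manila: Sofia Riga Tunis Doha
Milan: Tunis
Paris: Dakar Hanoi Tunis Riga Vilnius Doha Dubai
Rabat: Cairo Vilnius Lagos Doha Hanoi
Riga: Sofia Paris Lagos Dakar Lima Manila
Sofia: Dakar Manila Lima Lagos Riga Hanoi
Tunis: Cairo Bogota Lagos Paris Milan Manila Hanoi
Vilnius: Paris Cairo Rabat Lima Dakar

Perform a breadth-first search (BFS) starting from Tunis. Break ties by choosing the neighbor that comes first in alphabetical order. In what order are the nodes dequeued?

Visit Tunis; enqueue Bogota, Cairo, Hanoi, Lagos, Manila, Milan, Paris → queue [Bogota, Cairo, Hanoi, Lagos, Manila, Milan, Paris]
Visit Bogota; enqueue Dakar, Doha → queue [Cairo, Hanoi, Lagos, Manila, Milan, Paris, Dakar, Doha]
Visit Cairo; enqueue Rabat, Vilnius → queue [Hanoi, Lagos, Manila, Milan, Paris, Dakar, Doha, Rabat, Vilnius]
Visit Hanoi; enqueue Dubai, Sofia → queue [Lagos, Manila, Milan, Paris, Dakar, Doha, Rabat, Vilnius, Dubai, Sofia]
Visit Lagos; enqueue Accra, Lima, Riga → queue [Manila, Milan, Paris, Dakar, Doha, Rabat, Vilnius, Dubai, Sofia, Accra, Lima, Riga]
Visit Manila → queue [Milan, Paris, Dakar, Doha, Rabat, Vilnius, Dubai, Sofia, Accra, Lima, Riga]
Visit Milan → queue [Paris, Dakar, Doha, Rabat, Vilnius, Dubai, Sofia, Accra, Lima, Riga]
Visit Paris → queue [Dakar, Doha, Rabat, Vilnius, Dubai, Sofia, Accra, Lima, Riga]
Visit Dakar → queue [Doha, Rabat, Vilnius, Dubai, Sofia, Accra, Lima, Riga]
Visit Doha → queue [Rabat, Vilnius, Dubai, Sofia, Accra, Lima, Riga]
Visit Rabat → queue [Vilnius, Dubai, Sofia, Accra, Lima, Riga]
Visit Vilnius → queue [Dubai, Sofia, Accra, Lima, Riga]
Visit Dubai → queue [Sofia, Accra, Lima, Riga]
Visit Sofia → queue [Accra, Lima, Riga]
Visit Accra → queue [Lima, Riga]
Visit Lima → queue [Riga]
Visit Riga → queue []

Tunis, Bogota, Cairo, Hanoi, Lagos, Manila, Milan, Paris, Dakar, Doha, Rabat, Vilnius, Dubai, Sofia, Accra, Lima, Riga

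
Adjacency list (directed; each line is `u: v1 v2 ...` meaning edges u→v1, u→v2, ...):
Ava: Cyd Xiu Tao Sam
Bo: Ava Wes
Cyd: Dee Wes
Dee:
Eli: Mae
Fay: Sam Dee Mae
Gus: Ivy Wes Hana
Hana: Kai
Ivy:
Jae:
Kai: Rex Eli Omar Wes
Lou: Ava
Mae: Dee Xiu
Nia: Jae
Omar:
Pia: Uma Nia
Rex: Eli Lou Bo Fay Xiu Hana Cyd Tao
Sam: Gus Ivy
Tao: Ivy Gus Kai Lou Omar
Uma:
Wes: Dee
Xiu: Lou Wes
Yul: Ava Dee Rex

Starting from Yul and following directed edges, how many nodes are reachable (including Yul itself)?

BFS from Yul visits: Yul, Ava, Dee, Rex, Cyd, Xiu, Tao, Sam, Eli, Lou, Bo, Fay, Hana, Wes, Ivy, Gus, Kai, Omar, Mae
Reachable nodes: 19 of 23 total.

19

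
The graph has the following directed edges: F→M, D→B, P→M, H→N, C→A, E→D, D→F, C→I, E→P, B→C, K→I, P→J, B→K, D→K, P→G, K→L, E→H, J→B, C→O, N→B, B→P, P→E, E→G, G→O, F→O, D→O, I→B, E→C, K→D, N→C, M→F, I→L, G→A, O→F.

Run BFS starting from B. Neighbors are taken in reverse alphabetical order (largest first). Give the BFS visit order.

B → P → K → C → M → J → G → E → L → I → D → O → A → F → H → N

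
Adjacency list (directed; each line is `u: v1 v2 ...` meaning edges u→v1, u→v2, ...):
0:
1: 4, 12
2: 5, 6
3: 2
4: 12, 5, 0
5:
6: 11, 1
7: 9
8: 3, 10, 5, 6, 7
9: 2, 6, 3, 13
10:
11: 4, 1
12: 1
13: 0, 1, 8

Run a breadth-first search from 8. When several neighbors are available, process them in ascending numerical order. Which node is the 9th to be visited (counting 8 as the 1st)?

11

Visit 8; enqueue 3, 5, 6, 7, 10 → queue [3, 5, 6, 7, 10]
Visit 3; enqueue 2 → queue [5, 6, 7, 10, 2]
Visit 5 → queue [6, 7, 10, 2]
Visit 6; enqueue 1, 11 → queue [7, 10, 2, 1, 11]
Visit 7; enqueue 9 → queue [10, 2, 1, 11, 9]
Visit 10 → queue [2, 1, 11, 9]
Visit 2 → queue [1, 11, 9]
Visit 1; enqueue 4, 12 → queue [11, 9, 4, 12]
Visit 11 → queue [9, 4, 12]
Visit 9; enqueue 13 → queue [4, 12, 13]
Visit 4; enqueue 0 → queue [12, 13, 0]
Visit 12 → queue [13, 0]
Visit 13 → queue [0]
Visit 0 → queue []

Visit order: 8, 3, 5, 6, 7, 10, 2, 1, 11, 9, 4, 12, 13, 0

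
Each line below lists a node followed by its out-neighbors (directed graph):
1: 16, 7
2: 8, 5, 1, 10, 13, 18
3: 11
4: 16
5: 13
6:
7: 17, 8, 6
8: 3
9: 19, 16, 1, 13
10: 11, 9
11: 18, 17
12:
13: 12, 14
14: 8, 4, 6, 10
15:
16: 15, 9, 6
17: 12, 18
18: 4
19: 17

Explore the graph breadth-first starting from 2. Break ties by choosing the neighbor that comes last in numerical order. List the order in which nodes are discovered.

2 -> 18 -> 13 -> 10 -> 8 -> 5 -> 1 -> 4 -> 14 -> 12 -> 11 -> 9 -> 3 -> 16 -> 7 -> 6 -> 17 -> 19 -> 15

Visit 2; enqueue 18, 13, 10, 8, 5, 1 → queue [18, 13, 10, 8, 5, 1]
Visit 18; enqueue 4 → queue [13, 10, 8, 5, 1, 4]
Visit 13; enqueue 14, 12 → queue [10, 8, 5, 1, 4, 14, 12]
Visit 10; enqueue 11, 9 → queue [8, 5, 1, 4, 14, 12, 11, 9]
Visit 8; enqueue 3 → queue [5, 1, 4, 14, 12, 11, 9, 3]
Visit 5 → queue [1, 4, 14, 12, 11, 9, 3]
Visit 1; enqueue 16, 7 → queue [4, 14, 12, 11, 9, 3, 16, 7]
Visit 4 → queue [14, 12, 11, 9, 3, 16, 7]
Visit 14; enqueue 6 → queue [12, 11, 9, 3, 16, 7, 6]
Visit 12 → queue [11, 9, 3, 16, 7, 6]
Visit 11; enqueue 17 → queue [9, 3, 16, 7, 6, 17]
Visit 9; enqueue 19 → queue [3, 16, 7, 6, 17, 19]
Visit 3 → queue [16, 7, 6, 17, 19]
Visit 16; enqueue 15 → queue [7, 6, 17, 19, 15]
Visit 7 → queue [6, 17, 19, 15]
Visit 6 → queue [17, 19, 15]
Visit 17 → queue [19, 15]
Visit 19 → queue [15]
Visit 15 → queue []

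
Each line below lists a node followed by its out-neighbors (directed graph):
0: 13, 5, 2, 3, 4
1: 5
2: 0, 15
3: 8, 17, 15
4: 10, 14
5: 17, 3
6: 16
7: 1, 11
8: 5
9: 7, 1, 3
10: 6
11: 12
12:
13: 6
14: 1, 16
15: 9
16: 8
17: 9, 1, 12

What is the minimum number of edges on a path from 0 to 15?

2

Level 0: 0
Level 1: 2, 3, 4, 5, 13
Level 2: 6, 8, 10, 14, 15, 17
Level 3: 1, 9, 12, 16
Level 4: 7
Level 5: 11
15 first appears at level 2.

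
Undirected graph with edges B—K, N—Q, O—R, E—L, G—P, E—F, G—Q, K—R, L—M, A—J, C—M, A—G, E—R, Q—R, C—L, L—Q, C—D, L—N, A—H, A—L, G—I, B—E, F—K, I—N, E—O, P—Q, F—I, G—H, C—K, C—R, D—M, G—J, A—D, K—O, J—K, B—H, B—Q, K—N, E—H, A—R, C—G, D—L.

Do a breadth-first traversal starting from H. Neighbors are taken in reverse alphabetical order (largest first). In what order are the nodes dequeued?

Visit H; enqueue G, E, B, A → queue [G, E, B, A]
Visit G; enqueue Q, P, J, I, C → queue [E, B, A, Q, P, J, I, C]
Visit E; enqueue R, O, L, F → queue [B, A, Q, P, J, I, C, R, O, L, F]
Visit B; enqueue K → queue [A, Q, P, J, I, C, R, O, L, F, K]
Visit A; enqueue D → queue [Q, P, J, I, C, R, O, L, F, K, D]
Visit Q; enqueue N → queue [P, J, I, C, R, O, L, F, K, D, N]
Visit P → queue [J, I, C, R, O, L, F, K, D, N]
Visit J → queue [I, C, R, O, L, F, K, D, N]
Visit I → queue [C, R, O, L, F, K, D, N]
Visit C; enqueue M → queue [R, O, L, F, K, D, N, M]
Visit R → queue [O, L, F, K, D, N, M]
Visit O → queue [L, F, K, D, N, M]
Visit L → queue [F, K, D, N, M]
Visit F → queue [K, D, N, M]
Visit K → queue [D, N, M]
Visit D → queue [N, M]
Visit N → queue [M]
Visit M → queue []

H → G → E → B → A → Q → P → J → I → C → R → O → L → F → K → D → N → M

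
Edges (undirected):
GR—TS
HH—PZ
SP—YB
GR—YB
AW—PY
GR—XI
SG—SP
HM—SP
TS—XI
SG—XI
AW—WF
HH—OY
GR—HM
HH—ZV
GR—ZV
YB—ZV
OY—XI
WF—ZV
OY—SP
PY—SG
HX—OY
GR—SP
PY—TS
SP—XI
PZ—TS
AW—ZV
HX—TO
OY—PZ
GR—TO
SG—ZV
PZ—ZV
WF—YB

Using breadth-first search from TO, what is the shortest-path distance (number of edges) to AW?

3

Level 0: TO
Level 1: GR, HX
Level 2: HM, OY, SP, TS, XI, YB, ZV
Level 3: AW, HH, PY, PZ, SG, WF
AW first appears at level 3.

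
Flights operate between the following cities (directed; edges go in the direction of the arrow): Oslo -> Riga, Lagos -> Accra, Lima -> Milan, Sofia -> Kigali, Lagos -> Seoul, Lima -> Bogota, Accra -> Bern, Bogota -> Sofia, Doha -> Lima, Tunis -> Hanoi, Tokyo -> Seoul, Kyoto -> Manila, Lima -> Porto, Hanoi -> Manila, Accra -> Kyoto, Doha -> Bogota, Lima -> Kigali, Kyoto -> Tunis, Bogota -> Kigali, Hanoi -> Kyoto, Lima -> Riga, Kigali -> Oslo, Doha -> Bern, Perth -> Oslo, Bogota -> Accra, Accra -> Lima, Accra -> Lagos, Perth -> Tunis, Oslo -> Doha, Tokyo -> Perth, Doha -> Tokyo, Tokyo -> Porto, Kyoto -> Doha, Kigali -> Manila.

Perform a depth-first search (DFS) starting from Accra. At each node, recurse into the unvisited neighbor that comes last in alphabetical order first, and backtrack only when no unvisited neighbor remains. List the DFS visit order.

Visit Accra
Accra → Lima
Lima → Riga
Lima → Porto
Lima → Milan
Lima → Kigali
Kigali → Oslo
Oslo → Doha
Doha → Tokyo
Tokyo → Seoul
Tokyo → Perth
Perth → Tunis
Tunis → Hanoi
Hanoi → Manila
Hanoi → Kyoto
Doha → Bogota
Bogota → Sofia
Doha → Bern
Accra → Lagos

Accra Lima Riga Porto Milan Kigali Oslo Doha Tokyo Seoul Perth Tunis Hanoi Manila Kyoto Bogota Sofia Bern Lagos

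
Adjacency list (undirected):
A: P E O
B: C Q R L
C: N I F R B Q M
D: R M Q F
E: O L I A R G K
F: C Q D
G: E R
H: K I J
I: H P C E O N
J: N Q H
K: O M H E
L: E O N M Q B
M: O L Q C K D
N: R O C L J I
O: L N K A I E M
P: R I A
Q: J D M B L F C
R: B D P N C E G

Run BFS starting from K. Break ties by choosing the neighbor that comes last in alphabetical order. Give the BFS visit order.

Visit K; enqueue O, M, H, E → queue [O, M, H, E]
Visit O; enqueue N, L, I, A → queue [M, H, E, N, L, I, A]
Visit M; enqueue Q, D, C → queue [H, E, N, L, I, A, Q, D, C]
Visit H; enqueue J → queue [E, N, L, I, A, Q, D, C, J]
Visit E; enqueue R, G → queue [N, L, I, A, Q, D, C, J, R, G]
Visit N → queue [L, I, A, Q, D, C, J, R, G]
Visit L; enqueue B → queue [I, A, Q, D, C, J, R, G, B]
Visit I; enqueue P → queue [A, Q, D, C, J, R, G, B, P]
Visit A → queue [Q, D, C, J, R, G, B, P]
Visit Q; enqueue F → queue [D, C, J, R, G, B, P, F]
Visit D → queue [C, J, R, G, B, P, F]
Visit C → queue [J, R, G, B, P, F]
Visit J → queue [R, G, B, P, F]
Visit R → queue [G, B, P, F]
Visit G → queue [B, P, F]
Visit B → queue [P, F]
Visit P → queue [F]
Visit F → queue []

K -> O -> M -> H -> E -> N -> L -> I -> A -> Q -> D -> C -> J -> R -> G -> B -> P -> F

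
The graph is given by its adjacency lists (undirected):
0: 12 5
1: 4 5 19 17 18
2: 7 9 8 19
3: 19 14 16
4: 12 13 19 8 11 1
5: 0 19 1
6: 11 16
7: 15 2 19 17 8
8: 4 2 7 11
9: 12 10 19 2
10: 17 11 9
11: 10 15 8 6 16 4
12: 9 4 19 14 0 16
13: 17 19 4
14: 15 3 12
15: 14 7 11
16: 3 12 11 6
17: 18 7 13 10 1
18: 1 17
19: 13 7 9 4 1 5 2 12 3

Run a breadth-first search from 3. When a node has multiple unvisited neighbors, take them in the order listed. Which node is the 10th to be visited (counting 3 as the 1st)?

5

Visit 3; enqueue 19, 14, 16 → queue [19, 14, 16]
Visit 19; enqueue 13, 7, 9, 4, 1, 5, 2, 12 → queue [14, 16, 13, 7, 9, 4, 1, 5, 2, 12]
Visit 14; enqueue 15 → queue [16, 13, 7, 9, 4, 1, 5, 2, 12, 15]
Visit 16; enqueue 11, 6 → queue [13, 7, 9, 4, 1, 5, 2, 12, 15, 11, 6]
Visit 13; enqueue 17 → queue [7, 9, 4, 1, 5, 2, 12, 15, 11, 6, 17]
Visit 7; enqueue 8 → queue [9, 4, 1, 5, 2, 12, 15, 11, 6, 17, 8]
Visit 9; enqueue 10 → queue [4, 1, 5, 2, 12, 15, 11, 6, 17, 8, 10]
Visit 4 → queue [1, 5, 2, 12, 15, 11, 6, 17, 8, 10]
Visit 1; enqueue 18 → queue [5, 2, 12, 15, 11, 6, 17, 8, 10, 18]
Visit 5; enqueue 0 → queue [2, 12, 15, 11, 6, 17, 8, 10, 18, 0]
Visit 2 → queue [12, 15, 11, 6, 17, 8, 10, 18, 0]
Visit 12 → queue [15, 11, 6, 17, 8, 10, 18, 0]
Visit 15 → queue [11, 6, 17, 8, 10, 18, 0]
Visit 11 → queue [6, 17, 8, 10, 18, 0]
Visit 6 → queue [17, 8, 10, 18, 0]
Visit 17 → queue [8, 10, 18, 0]
Visit 8 → queue [10, 18, 0]
Visit 10 → queue [18, 0]
Visit 18 → queue [0]
Visit 0 → queue []

Visit order: 3, 19, 14, 16, 13, 7, 9, 4, 1, 5, 2, 12, 15, 11, 6, 17, 8, 10, 18, 0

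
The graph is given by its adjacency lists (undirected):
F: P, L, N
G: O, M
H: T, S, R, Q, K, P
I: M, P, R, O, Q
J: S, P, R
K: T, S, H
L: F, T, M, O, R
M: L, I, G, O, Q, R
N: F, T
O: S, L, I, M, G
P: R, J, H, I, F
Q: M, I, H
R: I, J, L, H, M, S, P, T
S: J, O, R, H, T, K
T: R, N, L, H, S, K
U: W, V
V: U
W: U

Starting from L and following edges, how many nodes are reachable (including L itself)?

BFS from L visits: L, F, M, O, R, T, N, P, G, I, Q, S, H, J, K
Reachable nodes: 15 of 18 total.

15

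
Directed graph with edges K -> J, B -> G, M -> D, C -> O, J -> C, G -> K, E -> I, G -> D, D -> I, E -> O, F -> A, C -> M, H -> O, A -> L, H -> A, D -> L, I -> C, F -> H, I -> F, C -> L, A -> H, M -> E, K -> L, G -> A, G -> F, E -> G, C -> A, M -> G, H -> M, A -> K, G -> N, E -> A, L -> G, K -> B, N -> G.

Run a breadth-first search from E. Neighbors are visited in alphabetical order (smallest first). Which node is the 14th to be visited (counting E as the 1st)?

B

Visit E; enqueue A, G, I, O → queue [A, G, I, O]
Visit A; enqueue H, K, L → queue [G, I, O, H, K, L]
Visit G; enqueue D, F, N → queue [I, O, H, K, L, D, F, N]
Visit I; enqueue C → queue [O, H, K, L, D, F, N, C]
Visit O → queue [H, K, L, D, F, N, C]
Visit H; enqueue M → queue [K, L, D, F, N, C, M]
Visit K; enqueue B, J → queue [L, D, F, N, C, M, B, J]
Visit L → queue [D, F, N, C, M, B, J]
Visit D → queue [F, N, C, M, B, J]
Visit F → queue [N, C, M, B, J]
Visit N → queue [C, M, B, J]
Visit C → queue [M, B, J]
Visit M → queue [B, J]
Visit B → queue [J]
Visit J → queue []

Visit order: E, A, G, I, O, H, K, L, D, F, N, C, M, B, J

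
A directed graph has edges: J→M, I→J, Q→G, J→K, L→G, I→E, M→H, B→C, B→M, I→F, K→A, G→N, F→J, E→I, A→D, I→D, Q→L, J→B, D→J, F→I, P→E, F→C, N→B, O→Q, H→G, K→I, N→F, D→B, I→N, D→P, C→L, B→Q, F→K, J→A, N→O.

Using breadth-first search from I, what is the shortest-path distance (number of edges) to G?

4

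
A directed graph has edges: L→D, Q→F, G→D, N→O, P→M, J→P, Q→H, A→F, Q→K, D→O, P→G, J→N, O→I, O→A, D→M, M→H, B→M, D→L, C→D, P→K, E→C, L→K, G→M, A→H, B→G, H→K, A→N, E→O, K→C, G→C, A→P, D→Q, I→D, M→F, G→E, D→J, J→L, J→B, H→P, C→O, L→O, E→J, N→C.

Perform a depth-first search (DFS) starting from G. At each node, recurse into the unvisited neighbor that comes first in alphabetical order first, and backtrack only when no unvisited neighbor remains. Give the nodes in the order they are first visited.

G, C, D, J, B, M, F, H, K, P, L, O, A, N, I, Q, E

Visit G
G → C
C → D
D → J
J → B
B → M
M → F
M → H
H → K
H → P
J → L
L → O
O → A
A → N
O → I
D → Q
G → E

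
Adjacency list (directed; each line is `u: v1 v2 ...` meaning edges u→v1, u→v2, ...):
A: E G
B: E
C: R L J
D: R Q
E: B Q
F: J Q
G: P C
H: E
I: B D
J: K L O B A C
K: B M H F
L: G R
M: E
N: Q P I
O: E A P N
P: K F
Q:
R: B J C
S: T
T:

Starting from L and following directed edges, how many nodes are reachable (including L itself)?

BFS from L visits: L, G, R, P, C, B, J, K, F, E, O, A, M, H, Q, N, I, D
Reachable nodes: 18 of 20 total.

18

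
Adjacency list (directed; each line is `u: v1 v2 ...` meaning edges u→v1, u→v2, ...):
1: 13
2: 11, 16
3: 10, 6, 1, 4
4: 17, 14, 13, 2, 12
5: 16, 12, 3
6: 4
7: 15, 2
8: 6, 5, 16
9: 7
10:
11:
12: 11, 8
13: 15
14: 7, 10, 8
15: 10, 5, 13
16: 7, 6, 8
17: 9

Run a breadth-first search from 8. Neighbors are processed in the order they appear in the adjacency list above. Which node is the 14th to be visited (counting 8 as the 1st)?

10

Visit 8; enqueue 6, 5, 16 → queue [6, 5, 16]
Visit 6; enqueue 4 → queue [5, 16, 4]
Visit 5; enqueue 12, 3 → queue [16, 4, 12, 3]
Visit 16; enqueue 7 → queue [4, 12, 3, 7]
Visit 4; enqueue 17, 14, 13, 2 → queue [12, 3, 7, 17, 14, 13, 2]
Visit 12; enqueue 11 → queue [3, 7, 17, 14, 13, 2, 11]
Visit 3; enqueue 10, 1 → queue [7, 17, 14, 13, 2, 11, 10, 1]
Visit 7; enqueue 15 → queue [17, 14, 13, 2, 11, 10, 1, 15]
Visit 17; enqueue 9 → queue [14, 13, 2, 11, 10, 1, 15, 9]
Visit 14 → queue [13, 2, 11, 10, 1, 15, 9]
Visit 13 → queue [2, 11, 10, 1, 15, 9]
Visit 2 → queue [11, 10, 1, 15, 9]
Visit 11 → queue [10, 1, 15, 9]
Visit 10 → queue [1, 15, 9]
Visit 1 → queue [15, 9]
Visit 15 → queue [9]
Visit 9 → queue []

Visit order: 8, 6, 5, 16, 4, 12, 3, 7, 17, 14, 13, 2, 11, 10, 1, 15, 9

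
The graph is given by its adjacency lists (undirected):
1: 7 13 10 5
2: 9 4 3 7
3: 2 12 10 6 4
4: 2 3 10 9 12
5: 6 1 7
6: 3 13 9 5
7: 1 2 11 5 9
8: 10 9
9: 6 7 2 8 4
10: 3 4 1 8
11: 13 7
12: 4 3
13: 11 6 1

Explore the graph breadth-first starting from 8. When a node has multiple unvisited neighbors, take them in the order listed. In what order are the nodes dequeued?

8, 10, 9, 3, 4, 1, 6, 7, 2, 12, 13, 5, 11

Visit 8; enqueue 10, 9 → queue [10, 9]
Visit 10; enqueue 3, 4, 1 → queue [9, 3, 4, 1]
Visit 9; enqueue 6, 7, 2 → queue [3, 4, 1, 6, 7, 2]
Visit 3; enqueue 12 → queue [4, 1, 6, 7, 2, 12]
Visit 4 → queue [1, 6, 7, 2, 12]
Visit 1; enqueue 13, 5 → queue [6, 7, 2, 12, 13, 5]
Visit 6 → queue [7, 2, 12, 13, 5]
Visit 7; enqueue 11 → queue [2, 12, 13, 5, 11]
Visit 2 → queue [12, 13, 5, 11]
Visit 12 → queue [13, 5, 11]
Visit 13 → queue [5, 11]
Visit 5 → queue [11]
Visit 11 → queue []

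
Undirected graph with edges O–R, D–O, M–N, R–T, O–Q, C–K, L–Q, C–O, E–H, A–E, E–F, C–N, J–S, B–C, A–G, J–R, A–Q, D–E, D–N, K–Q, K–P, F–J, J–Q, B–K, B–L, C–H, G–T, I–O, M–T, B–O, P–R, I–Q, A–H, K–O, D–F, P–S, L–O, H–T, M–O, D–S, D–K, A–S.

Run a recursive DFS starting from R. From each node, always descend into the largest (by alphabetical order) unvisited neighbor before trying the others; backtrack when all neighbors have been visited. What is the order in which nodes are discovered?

R, T, M, O, Q, L, B, K, P, S, J, F, E, H, C, N, D, A, G, I

Visit R
R → T
T → M
M → O
O → Q
Q → L
L → B
B → K
K → P
P → S
S → J
J → F
F → E
E → H
H → C
C → N
N → D
H → A
A → G
Q → I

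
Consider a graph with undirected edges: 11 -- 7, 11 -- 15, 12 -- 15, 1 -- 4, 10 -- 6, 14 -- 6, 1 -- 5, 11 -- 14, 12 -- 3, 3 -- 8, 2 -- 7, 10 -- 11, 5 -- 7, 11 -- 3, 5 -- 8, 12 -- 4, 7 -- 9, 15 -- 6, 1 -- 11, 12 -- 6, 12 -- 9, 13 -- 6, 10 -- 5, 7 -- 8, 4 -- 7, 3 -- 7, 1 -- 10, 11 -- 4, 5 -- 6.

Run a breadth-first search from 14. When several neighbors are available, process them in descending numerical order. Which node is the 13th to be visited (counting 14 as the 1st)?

Visit 14; enqueue 11, 6 → queue [11, 6]
Visit 11; enqueue 15, 10, 7, 4, 3, 1 → queue [6, 15, 10, 7, 4, 3, 1]
Visit 6; enqueue 13, 12, 5 → queue [15, 10, 7, 4, 3, 1, 13, 12, 5]
Visit 15 → queue [10, 7, 4, 3, 1, 13, 12, 5]
Visit 10 → queue [7, 4, 3, 1, 13, 12, 5]
Visit 7; enqueue 9, 8, 2 → queue [4, 3, 1, 13, 12, 5, 9, 8, 2]
Visit 4 → queue [3, 1, 13, 12, 5, 9, 8, 2]
Visit 3 → queue [1, 13, 12, 5, 9, 8, 2]
Visit 1 → queue [13, 12, 5, 9, 8, 2]
Visit 13 → queue [12, 5, 9, 8, 2]
Visit 12 → queue [5, 9, 8, 2]
Visit 5 → queue [9, 8, 2]
Visit 9 → queue [8, 2]
Visit 8 → queue [2]
Visit 2 → queue []

Visit order: 14, 11, 6, 15, 10, 7, 4, 3, 1, 13, 12, 5, 9, 8, 2

9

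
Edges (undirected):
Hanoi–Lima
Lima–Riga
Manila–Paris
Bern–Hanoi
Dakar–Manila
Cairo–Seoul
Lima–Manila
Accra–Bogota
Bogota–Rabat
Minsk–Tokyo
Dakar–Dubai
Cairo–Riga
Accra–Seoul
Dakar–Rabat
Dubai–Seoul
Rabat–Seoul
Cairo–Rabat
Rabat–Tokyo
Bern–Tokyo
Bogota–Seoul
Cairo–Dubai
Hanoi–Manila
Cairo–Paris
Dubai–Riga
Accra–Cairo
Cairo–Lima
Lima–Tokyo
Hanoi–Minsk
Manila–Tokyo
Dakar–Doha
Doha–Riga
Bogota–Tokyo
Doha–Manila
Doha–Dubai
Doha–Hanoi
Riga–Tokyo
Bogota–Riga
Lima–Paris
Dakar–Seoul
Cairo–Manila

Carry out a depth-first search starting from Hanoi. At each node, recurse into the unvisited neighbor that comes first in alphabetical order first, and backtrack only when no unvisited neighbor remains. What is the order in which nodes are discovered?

Hanoi → Bern → Tokyo → Bogota → Accra → Cairo → Dubai → Dakar → Doha → Manila → Lima → Paris → Riga → Rabat → Seoul → Minsk

Visit Hanoi
Hanoi → Bern
Bern → Tokyo
Tokyo → Bogota
Bogota → Accra
Accra → Cairo
Cairo → Dubai
Dubai → Dakar
Dakar → Doha
Doha → Manila
Manila → Lima
Lima → Paris
Lima → Riga
Dakar → Rabat
Rabat → Seoul
Tokyo → Minsk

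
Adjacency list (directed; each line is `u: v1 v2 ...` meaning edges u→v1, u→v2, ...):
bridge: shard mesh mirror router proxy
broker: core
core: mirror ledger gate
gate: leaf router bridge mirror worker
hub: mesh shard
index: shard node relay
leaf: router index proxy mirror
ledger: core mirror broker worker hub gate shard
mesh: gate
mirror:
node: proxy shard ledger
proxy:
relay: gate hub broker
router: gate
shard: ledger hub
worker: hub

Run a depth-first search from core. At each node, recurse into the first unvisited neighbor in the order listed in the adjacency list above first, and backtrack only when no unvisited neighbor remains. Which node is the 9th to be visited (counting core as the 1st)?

Visit core
core → mirror
core → ledger
ledger → broker
ledger → worker
worker → hub
hub → mesh
mesh → gate
gate → leaf
leaf → router
leaf → index
index → shard
index → node
node → proxy
index → relay
gate → bridge

Visit order: core, mirror, ledger, broker, worker, hub, mesh, gate, leaf, router, index, shard, node, proxy, relay, bridge

leaf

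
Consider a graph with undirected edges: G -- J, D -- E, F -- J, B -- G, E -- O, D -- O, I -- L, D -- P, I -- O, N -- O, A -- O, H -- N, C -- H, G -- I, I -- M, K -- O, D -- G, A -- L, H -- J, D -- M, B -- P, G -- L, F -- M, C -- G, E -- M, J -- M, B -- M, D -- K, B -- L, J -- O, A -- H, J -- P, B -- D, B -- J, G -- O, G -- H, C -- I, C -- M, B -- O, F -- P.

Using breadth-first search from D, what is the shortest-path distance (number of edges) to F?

Level 0: D
Level 1: B, E, G, K, M, O, P
Level 2: A, C, F, H, I, J, L, N
F first appears at level 2.

2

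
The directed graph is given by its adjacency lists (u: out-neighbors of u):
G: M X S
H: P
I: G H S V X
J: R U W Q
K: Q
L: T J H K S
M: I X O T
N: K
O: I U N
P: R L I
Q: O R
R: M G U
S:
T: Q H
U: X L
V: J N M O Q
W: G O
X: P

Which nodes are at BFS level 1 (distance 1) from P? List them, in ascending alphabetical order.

Level 0: P
Level 1: I, L, R
Level 2: G, H, J, K, M, S, T, U, V, X
Level 3: N, O, Q, W

I, L, R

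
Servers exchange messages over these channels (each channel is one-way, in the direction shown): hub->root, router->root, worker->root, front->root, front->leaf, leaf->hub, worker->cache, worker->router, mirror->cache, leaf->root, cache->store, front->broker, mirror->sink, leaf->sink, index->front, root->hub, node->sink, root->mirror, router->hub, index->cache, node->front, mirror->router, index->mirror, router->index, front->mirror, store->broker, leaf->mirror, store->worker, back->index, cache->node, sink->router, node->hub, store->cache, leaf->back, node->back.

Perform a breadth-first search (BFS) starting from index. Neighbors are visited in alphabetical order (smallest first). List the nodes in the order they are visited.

Visit index; enqueue cache, front, mirror → queue [cache, front, mirror]
Visit cache; enqueue node, store → queue [front, mirror, node, store]
Visit front; enqueue broker, leaf, root → queue [mirror, node, store, broker, leaf, root]
Visit mirror; enqueue router, sink → queue [node, store, broker, leaf, root, router, sink]
Visit node; enqueue back, hub → queue [store, broker, leaf, root, router, sink, back, hub]
Visit store; enqueue worker → queue [broker, leaf, root, router, sink, back, hub, worker]
Visit broker → queue [leaf, root, router, sink, back, hub, worker]
Visit leaf → queue [root, router, sink, back, hub, worker]
Visit root → queue [router, sink, back, hub, worker]
Visit router → queue [sink, back, hub, worker]
Visit sink → queue [back, hub, worker]
Visit back → queue [hub, worker]
Visit hub → queue [worker]
Visit worker → queue []

index, cache, front, mirror, node, store, broker, leaf, root, router, sink, back, hub, worker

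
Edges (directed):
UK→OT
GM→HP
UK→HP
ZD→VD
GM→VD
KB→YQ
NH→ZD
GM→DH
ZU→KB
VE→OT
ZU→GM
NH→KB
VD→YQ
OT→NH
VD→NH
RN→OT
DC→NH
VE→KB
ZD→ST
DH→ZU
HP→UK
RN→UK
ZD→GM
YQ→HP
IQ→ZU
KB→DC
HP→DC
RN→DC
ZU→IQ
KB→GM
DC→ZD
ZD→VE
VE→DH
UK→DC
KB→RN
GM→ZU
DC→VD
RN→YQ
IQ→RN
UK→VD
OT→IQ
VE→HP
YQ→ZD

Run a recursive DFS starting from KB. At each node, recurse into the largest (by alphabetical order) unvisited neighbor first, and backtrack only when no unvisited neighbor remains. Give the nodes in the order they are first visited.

KB, YQ, ZD, VE, OT, NH, IQ, ZU, GM, VD, HP, UK, DC, DH, RN, ST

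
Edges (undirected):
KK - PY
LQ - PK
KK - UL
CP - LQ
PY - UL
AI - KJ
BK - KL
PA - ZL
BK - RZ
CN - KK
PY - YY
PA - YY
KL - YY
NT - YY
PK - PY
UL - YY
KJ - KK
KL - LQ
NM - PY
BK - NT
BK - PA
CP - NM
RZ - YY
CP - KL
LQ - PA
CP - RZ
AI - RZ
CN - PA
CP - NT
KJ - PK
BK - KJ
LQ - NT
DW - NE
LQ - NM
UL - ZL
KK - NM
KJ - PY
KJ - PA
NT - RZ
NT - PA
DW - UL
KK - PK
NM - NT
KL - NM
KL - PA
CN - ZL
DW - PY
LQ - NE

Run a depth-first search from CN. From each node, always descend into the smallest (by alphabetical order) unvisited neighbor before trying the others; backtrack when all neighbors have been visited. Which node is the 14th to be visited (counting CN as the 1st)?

NT

Visit CN
CN → KK
KK → KJ
KJ → AI
AI → RZ
RZ → BK
BK → KL
KL → CP
CP → LQ
LQ → NE
NE → DW
DW → PY
PY → NM
NM → NT
NT → PA
PA → YY
YY → UL
UL → ZL
PY → PK

Visit order: CN, KK, KJ, AI, RZ, BK, KL, CP, LQ, NE, DW, PY, NM, NT, PA, YY, UL, ZL, PK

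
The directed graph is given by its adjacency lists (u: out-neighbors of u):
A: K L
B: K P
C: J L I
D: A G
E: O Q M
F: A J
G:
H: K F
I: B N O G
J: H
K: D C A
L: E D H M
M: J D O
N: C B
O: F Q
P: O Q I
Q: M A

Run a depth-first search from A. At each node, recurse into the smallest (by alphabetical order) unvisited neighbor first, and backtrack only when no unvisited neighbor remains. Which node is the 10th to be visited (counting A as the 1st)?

Visit A
A → K
K → C
C → I
I → B
B → P
P → O
O → F
F → J
J → H
O → Q
Q → M
M → D
D → G
I → N
C → L
L → E

Visit order: A, K, C, I, B, P, O, F, J, H, Q, M, D, G, N, L, E

H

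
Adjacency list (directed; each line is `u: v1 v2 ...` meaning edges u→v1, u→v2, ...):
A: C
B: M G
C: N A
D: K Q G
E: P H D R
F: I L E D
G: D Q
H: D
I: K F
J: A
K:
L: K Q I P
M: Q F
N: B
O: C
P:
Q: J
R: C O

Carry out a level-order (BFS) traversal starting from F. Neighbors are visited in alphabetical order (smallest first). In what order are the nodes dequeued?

F, D, E, I, L, G, K, Q, H, P, R, J, C, O, A, N, B, M

Visit F; enqueue D, E, I, L → queue [D, E, I, L]
Visit D; enqueue G, K, Q → queue [E, I, L, G, K, Q]
Visit E; enqueue H, P, R → queue [I, L, G, K, Q, H, P, R]
Visit I → queue [L, G, K, Q, H, P, R]
Visit L → queue [G, K, Q, H, P, R]
Visit G → queue [K, Q, H, P, R]
Visit K → queue [Q, H, P, R]
Visit Q; enqueue J → queue [H, P, R, J]
Visit H → queue [P, R, J]
Visit P → queue [R, J]
Visit R; enqueue C, O → queue [J, C, O]
Visit J; enqueue A → queue [C, O, A]
Visit C; enqueue N → queue [O, A, N]
Visit O → queue [A, N]
Visit A → queue [N]
Visit N; enqueue B → queue [B]
Visit B; enqueue M → queue [M]
Visit M → queue []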